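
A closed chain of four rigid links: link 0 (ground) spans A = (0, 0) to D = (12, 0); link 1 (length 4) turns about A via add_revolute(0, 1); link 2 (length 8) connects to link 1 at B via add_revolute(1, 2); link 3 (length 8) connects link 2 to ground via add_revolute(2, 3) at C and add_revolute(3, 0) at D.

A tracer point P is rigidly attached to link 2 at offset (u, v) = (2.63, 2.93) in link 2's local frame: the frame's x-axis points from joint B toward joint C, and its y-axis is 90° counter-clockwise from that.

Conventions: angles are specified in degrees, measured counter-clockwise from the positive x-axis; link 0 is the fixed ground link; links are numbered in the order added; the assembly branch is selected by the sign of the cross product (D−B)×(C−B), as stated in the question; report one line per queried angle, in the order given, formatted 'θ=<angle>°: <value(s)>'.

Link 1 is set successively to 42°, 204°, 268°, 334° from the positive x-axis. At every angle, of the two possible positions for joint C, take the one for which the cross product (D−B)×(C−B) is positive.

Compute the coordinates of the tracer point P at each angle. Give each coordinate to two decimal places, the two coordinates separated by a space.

A=(0,0), D=(12.00,0)
θ=42°: B = A + 4.00·(cos42°, sin42°) = (2.9726, 2.6765)
θ=42°: |BD| = 9.4158
θ=42°: circle(B,8.00) ∩ circle(D,8.00): a=4.7079, h=6.4680
θ=42°:   candidates: C₊=(9.3249,7.5395) cross=60.902; C₋=(5.6477,-4.8630) cross=-60.902
θ=42°:   branch + wants cross > 0 → take C=(9.3249,7.5395) (cross=60.902)
θ=42°: ex = (C−B)/|BC| = (0.7940,0.6079); ey = (-0.6079,0.7940)
θ=42°: P = B + 2.63·ex + 2.93·ey = (3.2798,6.6017)
θ=204°: B = A + 4.00·(cos204°, sin204°) = (-3.6542, -1.6269)
θ=204°: |BD| = 15.7385
θ=204°: circle(B,8.00) ∩ circle(D,8.00): a=7.8692, h=1.4405
θ=204°:   candidates: C₊=(4.0240,0.6193) cross=22.671; C₋=(4.3218,-2.2462) cross=-22.671
θ=204°:   branch + wants cross > 0 → take C=(4.0240,0.6193) (cross=22.671)
θ=204°: ex = (C−B)/|BC| = (0.9598,0.2808); ey = (-0.2808,0.9598)
θ=204°: P = B + 2.63·ex + 2.93·ey = (-1.9527,1.9236)
θ=268°: B = A + 4.00·(cos268°, sin268°) = (-0.1396, -3.9976)
θ=268°: |BD| = 12.7809
θ=268°: circle(B,8.00) ∩ circle(D,8.00): a=6.3904, h=4.8127
θ=268°:   candidates: C₊=(4.4249,2.5725) cross=61.511; C₋=(7.4355,-6.5700) cross=-61.511
θ=268°:   branch + wants cross > 0 → take C=(4.4249,2.5725) (cross=61.511)
θ=268°: ex = (C−B)/|BC| = (0.5706,0.8213); ey = (-0.8213,0.5706)
θ=268°: P = B + 2.63·ex + 2.93·ey = (-1.0453,-0.1659)
θ=334°: B = A + 4.00·(cos334°, sin334°) = (3.5952, -1.7535)
θ=334°: |BD| = 8.5858
θ=334°: circle(B,8.00) ∩ circle(D,8.00): a=4.2929, h=6.7506
θ=334°:   candidates: C₊=(6.4189,5.7316) cross=57.960; C₋=(9.1763,-7.4851) cross=-57.960
θ=334°:   branch + wants cross > 0 → take C=(6.4189,5.7316) (cross=57.960)
θ=334°: ex = (C−B)/|BC| = (0.3530,0.9356); ey = (-0.9356,0.3530)
θ=334°: P = B + 2.63·ex + 2.93·ey = (1.7821,1.7414)

θ=42°: 3.28 6.60
θ=204°: -1.95 1.92
θ=268°: -1.05 -0.17
θ=334°: 1.78 1.74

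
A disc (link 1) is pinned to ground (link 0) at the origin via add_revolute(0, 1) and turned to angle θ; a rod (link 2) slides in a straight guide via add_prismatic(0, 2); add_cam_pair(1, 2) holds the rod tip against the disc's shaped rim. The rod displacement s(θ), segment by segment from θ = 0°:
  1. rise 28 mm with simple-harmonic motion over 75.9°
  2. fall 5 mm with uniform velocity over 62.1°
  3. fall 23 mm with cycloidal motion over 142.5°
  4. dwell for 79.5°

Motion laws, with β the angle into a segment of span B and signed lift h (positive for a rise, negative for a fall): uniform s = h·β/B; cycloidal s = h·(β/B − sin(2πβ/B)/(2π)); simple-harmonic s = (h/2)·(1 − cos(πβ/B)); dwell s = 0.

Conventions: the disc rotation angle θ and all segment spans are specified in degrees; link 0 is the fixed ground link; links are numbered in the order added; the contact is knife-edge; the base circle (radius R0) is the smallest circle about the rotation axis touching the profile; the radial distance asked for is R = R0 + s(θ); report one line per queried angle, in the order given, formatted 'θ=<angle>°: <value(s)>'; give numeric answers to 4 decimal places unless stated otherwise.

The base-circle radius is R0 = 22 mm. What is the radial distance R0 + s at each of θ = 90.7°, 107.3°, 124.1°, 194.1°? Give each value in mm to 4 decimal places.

segment 1 (0° to 75.9°, simple-harmonic, h = 28) is passed completely: s = 0.0000 + (28) = 28.0000
θ = 90.7° falls in segment 2 (75.9° to 138°, uniform, h = -5): β = 90.7 − 75.9 = 14.8°, B = 62.1°; Δs = -5·14.8/62.1 = -1.1916; s = 28.0000 − 1.1916 = 26.8084
θ = 107.3° falls in segment 2 (75.9° to 138°, uniform, h = -5): β = 107.3 − 75.9 = 31.4°, B = 62.1°; Δs = -5·31.4/62.1 = -2.5282; s = 28.0000 − 2.5282 = 25.4718
θ = 124.1° falls in segment 2 (75.9° to 138°, uniform, h = -5): β = 124.1 − 75.9 = 48.2°, B = 62.1°; Δs = -5·48.2/62.1 = -3.8808; s = 28.0000 − 3.8808 = 24.1192
segment 2 (75.9° to 138°, uniform, h = -5) is passed completely: s = 28.0000 + (-5) = 23.0000
θ = 194.1° falls in segment 3 (138° to 280.5°, cycloidal, h = -23): β = 194.1 − 138 = 56.1°, B = 142.5°; Δs = -23·(0.3937 − sin(2π·0.3937)/(2π)) = -6.7873; s = 23.0000 − 6.7873 = 16.2127
θ=90.7°: R = R0 + s = 22 + 26.8084 = 48.8084
θ=107.3°: R = R0 + s = 22 + 25.4718 = 47.4718
θ=124.1°: R = R0 + s = 22 + 24.1192 = 46.1192
θ=194.1°: R = R0 + s = 22 + 16.2127 = 38.2127

θ=90.7°: 48.8084
θ=107.3°: 47.4718
θ=124.1°: 46.1192
θ=194.1°: 38.2127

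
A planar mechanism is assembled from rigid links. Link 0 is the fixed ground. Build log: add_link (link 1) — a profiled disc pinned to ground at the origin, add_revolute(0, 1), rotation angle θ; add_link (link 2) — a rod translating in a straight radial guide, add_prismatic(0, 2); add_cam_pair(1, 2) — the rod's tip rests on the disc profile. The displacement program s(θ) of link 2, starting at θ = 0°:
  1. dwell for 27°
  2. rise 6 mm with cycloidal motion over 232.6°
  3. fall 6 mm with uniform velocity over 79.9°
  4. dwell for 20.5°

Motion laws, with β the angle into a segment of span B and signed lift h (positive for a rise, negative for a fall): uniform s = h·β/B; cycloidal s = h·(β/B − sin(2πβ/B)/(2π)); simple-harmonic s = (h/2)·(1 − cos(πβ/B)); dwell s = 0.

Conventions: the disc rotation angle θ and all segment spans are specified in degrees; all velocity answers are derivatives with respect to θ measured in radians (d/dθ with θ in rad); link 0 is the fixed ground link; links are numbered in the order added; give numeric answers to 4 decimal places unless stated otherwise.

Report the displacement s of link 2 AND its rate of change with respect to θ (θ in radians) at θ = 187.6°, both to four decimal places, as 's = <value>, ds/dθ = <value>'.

seg 1 [0°–27°] dwell: s stays 0.0000
seg 2 [27°–259.6°] cycloidal, h=6: θ=187.6° here. β=160.6, B=232.6. 6·(0.6905 − sin(2π·0.6905)/(2π)) = 5.0316 → s = 5.0316
velocity in seg [27°–259.6°] (cycloidal), θ in radians: β = 160.6° = 2.8030 rad, B = 232.6° = 4.0596 rad; ds/dθ = (h/B)(1 − cos(2πβ/B)) = (6/4.0596)(1 − cos(2π·0.6905)) = 2.018103 mm/rad

s = 5.0316, ds/dθ = 2.0181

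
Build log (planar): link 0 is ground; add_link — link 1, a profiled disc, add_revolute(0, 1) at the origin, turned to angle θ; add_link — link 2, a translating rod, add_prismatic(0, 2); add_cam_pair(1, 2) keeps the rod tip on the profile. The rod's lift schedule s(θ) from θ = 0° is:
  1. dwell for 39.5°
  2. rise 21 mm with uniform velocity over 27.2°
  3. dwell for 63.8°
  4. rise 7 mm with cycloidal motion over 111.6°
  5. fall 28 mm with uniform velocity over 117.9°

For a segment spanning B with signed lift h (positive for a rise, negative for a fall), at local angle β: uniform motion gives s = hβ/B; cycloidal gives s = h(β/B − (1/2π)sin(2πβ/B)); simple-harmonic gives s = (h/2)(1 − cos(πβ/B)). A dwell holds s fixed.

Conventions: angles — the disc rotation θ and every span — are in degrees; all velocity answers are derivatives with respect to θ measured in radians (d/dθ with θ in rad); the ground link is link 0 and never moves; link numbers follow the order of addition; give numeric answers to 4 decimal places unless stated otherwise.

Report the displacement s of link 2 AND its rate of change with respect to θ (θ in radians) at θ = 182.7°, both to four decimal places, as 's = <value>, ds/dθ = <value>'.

seg 1 [0°–39.5°] dwell: s stays 0.0000
seg 2 [39.5°–66.7°] uniform, h=21: full span → s += 21 → s = 21.0000
seg 3 [66.7°–130.5°] dwell: s stays 21.0000
seg 4 [130.5°–242.1°] cycloidal, h=7: θ=182.7° here. β=52.2, B=111.6. 7·(0.4677 − sin(2π·0.4677)/(2π)) = 3.0499 → s = 24.0499
velocity in seg [130.5°–242.1°] (cycloidal), θ in radians: β = 52.2° = 0.9111 rad, B = 111.6° = 1.9478 rad; ds/dθ = (h/B)(1 − cos(2πβ/B)) = (7/1.9478)(1 − cos(2π·0.4677)) = 7.114077 mm/rad

s = 24.0499, ds/dθ = 7.1141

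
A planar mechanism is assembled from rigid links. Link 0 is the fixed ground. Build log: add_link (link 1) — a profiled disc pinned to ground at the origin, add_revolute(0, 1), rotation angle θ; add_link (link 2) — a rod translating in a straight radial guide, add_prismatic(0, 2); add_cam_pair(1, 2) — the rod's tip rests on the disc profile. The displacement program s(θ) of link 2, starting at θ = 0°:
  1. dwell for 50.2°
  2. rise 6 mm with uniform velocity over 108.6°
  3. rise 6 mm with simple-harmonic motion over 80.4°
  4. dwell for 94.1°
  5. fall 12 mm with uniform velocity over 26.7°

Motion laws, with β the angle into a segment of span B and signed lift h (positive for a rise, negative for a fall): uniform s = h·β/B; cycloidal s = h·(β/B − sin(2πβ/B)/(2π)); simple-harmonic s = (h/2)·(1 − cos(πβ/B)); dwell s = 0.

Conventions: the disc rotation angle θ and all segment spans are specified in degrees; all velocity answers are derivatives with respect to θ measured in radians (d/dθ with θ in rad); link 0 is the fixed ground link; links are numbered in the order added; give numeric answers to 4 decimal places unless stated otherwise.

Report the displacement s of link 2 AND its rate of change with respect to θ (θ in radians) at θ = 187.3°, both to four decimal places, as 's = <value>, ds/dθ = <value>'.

seg 1 [0°–50.2°] dwell: s stays 0.0000
seg 2 [50.2°–158.8°] uniform, h=6: full span → s += 6 → s = 6.0000
seg 3 [158.8°–239.2°] simple-harmonic, h=6: θ=187.3° here. β=28.5, B=80.4. 6/2·(1 − cos(π·0.3545)) = 1.6758 → s = 7.6758
velocity in seg [158.8°–239.2°] (simple-harmonic), θ in radians: β = 28.5° = 0.4974 rad, B = 80.4° = 1.4032 rad; ds/dθ = (πh/(2B)) sin(πβ/B) = (π·6/(2·1.4032)) sin(π·0.3545) = 6.026671 mm/rad

s = 7.6758, ds/dθ = 6.0267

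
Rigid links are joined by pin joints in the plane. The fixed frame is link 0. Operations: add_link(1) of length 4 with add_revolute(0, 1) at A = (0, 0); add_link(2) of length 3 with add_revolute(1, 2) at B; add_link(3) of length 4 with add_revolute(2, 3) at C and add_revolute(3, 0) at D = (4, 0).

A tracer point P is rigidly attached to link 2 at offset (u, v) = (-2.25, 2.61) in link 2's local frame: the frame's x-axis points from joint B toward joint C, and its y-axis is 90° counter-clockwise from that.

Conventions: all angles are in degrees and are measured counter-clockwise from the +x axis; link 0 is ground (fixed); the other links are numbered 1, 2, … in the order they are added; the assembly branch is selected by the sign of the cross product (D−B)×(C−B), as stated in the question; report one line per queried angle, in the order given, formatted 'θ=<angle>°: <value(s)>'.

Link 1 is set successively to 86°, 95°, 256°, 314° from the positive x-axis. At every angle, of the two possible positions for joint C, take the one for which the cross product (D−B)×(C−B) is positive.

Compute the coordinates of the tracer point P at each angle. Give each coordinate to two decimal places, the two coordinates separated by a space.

A=(0,0), D=(4.00,0)
θ=86°: B = A + 4.00·(cos86°, sin86°) = (0.2790, 3.9903)
θ=86°: |BD| = 5.4560
θ=86°: circle(B,3.00) ∩ circle(D,4.00): a=2.0865, h=2.1556
θ=86°:   candidates: C₊=(3.2785,3.9344) cross=11.761; C₋=(0.1255,0.9942) cross=-11.761
θ=86°:   branch + wants cross > 0 → take C=(3.2785,3.9344) (cross=11.761)
θ=86°: ex = (C−B)/|BC| = (0.9998,-0.0186); ey = (0.0186,0.9998)
θ=86°: P = B + -2.25·ex + 2.61·ey = (-1.9220,6.6417)
θ=95°: B = A + 4.00·(cos95°, sin95°) = (-0.3486, 3.9848)
θ=95°: |BD| = 5.8982
θ=95°: circle(B,3.00) ∩ circle(D,4.00): a=2.3557, h=1.8576
θ=95°:   candidates: C₊=(2.6432,3.7628) cross=10.956; C₋=(0.1332,1.0237) cross=-10.956
θ=95°:   branch + wants cross > 0 → take C=(2.6432,3.7628) (cross=10.956)
θ=95°: ex = (C−B)/|BC| = (0.9973,-0.0740); ey = (0.0740,0.9973)
θ=95°: P = B + -2.25·ex + 2.61·ey = (-2.3994,6.7541)
θ=256°: B = A + 4.00·(cos256°, sin256°) = (-0.9677, -3.8812)
θ=256°: |BD| = 6.3041
θ=256°: circle(B,3.00) ∩ circle(D,4.00): a=2.5968, h=1.5021
θ=256°:   candidates: C₊=(0.1539,-1.0987) cross=9.470; C₋=(2.0035,-3.4661) cross=-9.470
θ=256°:   branch + wants cross > 0 → take C=(0.1539,-1.0987) (cross=9.470)
θ=256°: ex = (C−B)/|BC| = (0.3738,0.9275); ey = (-0.9275,0.3738)
θ=256°: P = B + -2.25·ex + 2.61·ey = (-4.2296,-4.9923)
θ=314°: B = A + 4.00·(cos314°, sin314°) = (2.7786, -2.8774)
θ=314°: |BD| = 3.1258
θ=314°: circle(B,3.00) ∩ circle(D,4.00): a=0.4432, h=2.9671
θ=314°:   candidates: C₊=(0.2206,-1.3100) cross=9.275; C₋=(5.6830,-3.6287) cross=-9.275
θ=314°:   branch + wants cross > 0 → take C=(0.2206,-1.3100) (cross=9.275)
θ=314°: ex = (C−B)/|BC| = (-0.8527,0.5224); ey = (-0.5224,-0.8527)
θ=314°: P = B + -2.25·ex + 2.61·ey = (3.3336,-6.2783)

θ=86°: -1.92 6.64
θ=95°: -2.40 6.75
θ=256°: -4.23 -4.99
θ=314°: 3.33 -6.28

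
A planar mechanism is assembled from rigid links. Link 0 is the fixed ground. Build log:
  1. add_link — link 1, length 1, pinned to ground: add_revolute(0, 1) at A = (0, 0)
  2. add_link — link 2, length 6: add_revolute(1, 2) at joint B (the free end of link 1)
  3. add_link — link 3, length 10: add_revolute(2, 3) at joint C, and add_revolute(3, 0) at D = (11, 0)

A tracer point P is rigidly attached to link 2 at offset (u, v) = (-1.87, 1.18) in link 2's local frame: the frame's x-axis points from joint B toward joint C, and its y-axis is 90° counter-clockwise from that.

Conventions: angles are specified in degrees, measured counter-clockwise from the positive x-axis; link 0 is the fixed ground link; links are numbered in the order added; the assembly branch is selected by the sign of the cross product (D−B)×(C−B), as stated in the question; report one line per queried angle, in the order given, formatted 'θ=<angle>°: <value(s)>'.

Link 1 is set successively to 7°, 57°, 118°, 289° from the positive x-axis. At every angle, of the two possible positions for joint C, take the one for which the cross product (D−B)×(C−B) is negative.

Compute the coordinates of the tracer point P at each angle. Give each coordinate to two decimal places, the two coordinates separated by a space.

A=(0,0), D=(11.00,0)
θ=7°: B = A + 1.00·(cos7°, sin7°) = (0.9925, 0.1219)
θ=7°: |BD| = 10.0082
θ=7°: circle(B,6.00) ∩ circle(D,10.00): a=1.8067, h=5.7215
θ=7°:   candidates: C₊=(2.8688,5.8210) cross=57.262; C₋=(2.7295,-5.6212) cross=-57.262
θ=7°:   branch - wants cross < 0 → take C=(2.7295,-5.6212) (cross=-57.262)
θ=7°: ex = (C−B)/|BC| = (0.2895,-0.9572); ey = (0.9572,0.2895)
θ=7°: P = B + -1.87·ex + 1.18·ey = (1.5807,2.2534)
θ=57°: B = A + 1.00·(cos57°, sin57°) = (0.5446, 0.8387)
θ=57°: |BD| = 10.4889
θ=57°: circle(B,6.00) ∩ circle(D,10.00): a=2.1936, h=5.5846
θ=57°:   candidates: C₊=(3.1778,6.2300) cross=58.577; C₋=(2.2847,-4.9035) cross=-58.577
θ=57°:   branch - wants cross < 0 → take C=(2.2847,-4.9035) (cross=-58.577)
θ=57°: ex = (C−B)/|BC| = (0.2900,-0.9570); ey = (0.9570,0.2900)
θ=57°: P = B + -1.87·ex + 1.18·ey = (1.1316,2.9705)
θ=118°: B = A + 1.00·(cos118°, sin118°) = (-0.4695, 0.8829)
θ=118°: |BD| = 11.5034
θ=118°: circle(B,6.00) ∩ circle(D,10.00): a=2.9699, h=5.2134
θ=118°:   candidates: C₊=(2.8918,5.8530) cross=59.972; C₋=(2.0915,-4.5430) cross=-59.972
θ=118°:   branch - wants cross < 0 → take C=(2.0915,-4.5430) (cross=-59.972)
θ=118°: ex = (C−B)/|BC| = (0.4268,-0.9043); ey = (0.9043,0.4268)
θ=118°: P = B + -1.87·ex + 1.18·ey = (-0.2005,3.0777)
θ=289°: B = A + 1.00·(cos289°, sin289°) = (0.3256, -0.9455)
θ=289°: |BD| = 10.7162
θ=289°: circle(B,6.00) ∩ circle(D,10.00): a=2.3720, h=5.5112
θ=289°:   candidates: C₊=(2.2020,4.7535) cross=59.060; C₋=(3.1746,-6.2260) cross=-59.060
θ=289°:   branch - wants cross < 0 → take C=(3.1746,-6.2260) (cross=-59.060)
θ=289°: ex = (C−B)/|BC| = (0.4748,-0.8801); ey = (0.8801,0.4748)
θ=289°: P = B + -1.87·ex + 1.18·ey = (0.4761,1.2605)

θ=7°: 1.58 2.25
θ=57°: 1.13 2.97
θ=118°: -0.20 3.08
θ=289°: 0.48 1.26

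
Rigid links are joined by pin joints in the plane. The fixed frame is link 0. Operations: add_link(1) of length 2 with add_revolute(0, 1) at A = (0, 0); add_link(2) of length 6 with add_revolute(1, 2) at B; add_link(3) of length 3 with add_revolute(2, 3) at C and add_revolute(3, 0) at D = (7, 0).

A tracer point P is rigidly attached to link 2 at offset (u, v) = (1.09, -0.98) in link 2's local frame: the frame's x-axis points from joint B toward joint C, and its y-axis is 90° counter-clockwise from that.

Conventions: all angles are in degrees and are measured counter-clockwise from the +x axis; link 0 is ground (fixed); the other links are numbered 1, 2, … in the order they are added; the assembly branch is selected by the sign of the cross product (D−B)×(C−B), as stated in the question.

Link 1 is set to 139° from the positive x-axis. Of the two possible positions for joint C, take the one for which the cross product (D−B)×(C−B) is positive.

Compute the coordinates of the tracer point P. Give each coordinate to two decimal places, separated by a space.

A=(0,0), D=(7.00,0)
B = A + 2.00·(cos139°, sin139°) = (-1.5094, 1.3121)
|BD| = 8.6100
circle(B,6.00) ∩ circle(D,3.00): a=5.8729, h=1.2282
  candidates: C₊=(4.4821,1.6310) cross=10.575; C₋=(4.1077,-0.7968) cross=-10.575
  branch + wants cross > 0 → take C=(4.4821,1.6310) (cross=10.575)
ex = (C−B)/|BC| = (0.9986,0.0531); ey = (-0.0531,0.9986)
P = B + 1.09·ex + -0.98·ey = (-0.3689,0.3914)

-0.37 0.39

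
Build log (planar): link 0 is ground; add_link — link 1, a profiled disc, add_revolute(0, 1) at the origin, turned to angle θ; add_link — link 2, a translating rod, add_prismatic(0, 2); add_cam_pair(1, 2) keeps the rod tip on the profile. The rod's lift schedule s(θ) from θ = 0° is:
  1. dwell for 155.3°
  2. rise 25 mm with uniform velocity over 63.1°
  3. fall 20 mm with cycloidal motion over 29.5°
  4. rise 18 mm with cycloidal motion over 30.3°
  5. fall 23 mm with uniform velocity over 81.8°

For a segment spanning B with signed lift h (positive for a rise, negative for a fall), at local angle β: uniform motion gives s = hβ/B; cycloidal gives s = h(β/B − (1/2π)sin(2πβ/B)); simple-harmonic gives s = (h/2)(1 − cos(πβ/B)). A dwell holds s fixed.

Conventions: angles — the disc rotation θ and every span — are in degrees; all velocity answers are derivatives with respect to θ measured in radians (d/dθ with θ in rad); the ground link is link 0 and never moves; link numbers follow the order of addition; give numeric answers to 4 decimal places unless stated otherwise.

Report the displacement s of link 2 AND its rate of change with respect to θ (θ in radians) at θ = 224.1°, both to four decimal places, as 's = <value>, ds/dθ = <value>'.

seg 1 [0°–155.3°] dwell: s stays 0.0000
seg 2 [155.3°–218.4°] uniform, h=25: full span → s += 25 → s = 25.0000
seg 3 [218.4°–247.9°] cycloidal, h=-20: θ=224.1° here. β=5.7, B=29.5. -20·(0.1932 − sin(2π·0.1932)/(2π)) = -0.8817 → s = 24.1183
velocity in seg [218.4°–247.9°] (cycloidal), θ in radians: β = 5.7° = 0.0995 rad, B = 29.5° = 0.5149 rad; ds/dθ = (h/B)(1 − cos(2πβ/B)) = ((-20)/0.5149)(1 − cos(2π·0.1932)) = -25.278611 mm/rad

s = 24.1183, ds/dθ = -25.2786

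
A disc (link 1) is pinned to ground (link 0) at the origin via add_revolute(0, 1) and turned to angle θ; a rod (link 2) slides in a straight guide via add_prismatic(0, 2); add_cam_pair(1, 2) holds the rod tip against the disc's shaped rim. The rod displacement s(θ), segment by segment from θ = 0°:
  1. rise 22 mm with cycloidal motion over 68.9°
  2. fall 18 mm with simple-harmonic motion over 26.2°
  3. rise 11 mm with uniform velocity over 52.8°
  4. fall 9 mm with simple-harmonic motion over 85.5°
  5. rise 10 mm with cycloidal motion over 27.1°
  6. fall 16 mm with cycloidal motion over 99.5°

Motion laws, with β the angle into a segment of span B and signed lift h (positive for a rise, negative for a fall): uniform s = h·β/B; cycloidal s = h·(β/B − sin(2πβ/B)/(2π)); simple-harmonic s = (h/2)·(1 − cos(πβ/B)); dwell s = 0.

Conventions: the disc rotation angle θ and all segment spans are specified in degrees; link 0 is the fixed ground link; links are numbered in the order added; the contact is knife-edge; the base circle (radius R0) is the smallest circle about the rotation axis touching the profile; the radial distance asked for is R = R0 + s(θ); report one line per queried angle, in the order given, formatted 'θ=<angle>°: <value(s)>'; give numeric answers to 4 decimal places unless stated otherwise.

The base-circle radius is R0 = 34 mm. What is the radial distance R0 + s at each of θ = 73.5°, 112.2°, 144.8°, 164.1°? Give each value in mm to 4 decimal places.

segment 1 (0° to 68.9°, cycloidal, h = 22) is passed completely: s = 0.0000 + (22) = 22.0000
θ = 73.5° falls in segment 2 (68.9° to 95.1°, simple-harmonic, h = -18): β = 73.5 − 68.9 = 4.6°, B = 26.2°; Δs = -18/2·(1 − cos(π·0.1756)) = -1.3347; s = 22.0000 − 1.3347 = 20.6653
segment 2 (68.9° to 95.1°, simple-harmonic, h = -18) is passed completely: s = 22.0000 + (-18) = 4.0000
θ = 112.2° falls in segment 3 (95.1° to 147.9°, uniform, h = 11): β = 112.2 − 95.1 = 17.1°, B = 52.8°; Δs = 11·17.1/52.8 = 3.5625; s = 4.0000 + 3.5625 = 7.5625
θ = 144.8° falls in segment 3 (95.1° to 147.9°, uniform, h = 11): β = 144.8 − 95.1 = 49.7°, B = 52.8°; Δs = 11·49.7/52.8 = 10.3542; s = 4.0000 + 10.3542 = 14.3542
segment 3 (95.1° to 147.9°, uniform, h = 11) is passed completely: s = 4.0000 + (11) = 15.0000
θ = 164.1° falls in segment 4 (147.9° to 233.4°, simple-harmonic, h = -9): β = 164.1 − 147.9 = 16.2°, B = 85.5°; Δs = -9/2·(1 − cos(π·0.1895)) = -0.7740; s = 15.0000 − 0.7740 = 14.2260
θ=73.5°: R = R0 + s = 34 + 20.6653 = 54.6653
θ=112.2°: R = R0 + s = 34 + 7.5625 = 41.5625
θ=144.8°: R = R0 + s = 34 + 14.3542 = 48.3542
θ=164.1°: R = R0 + s = 34 + 14.2260 = 48.2260

θ=73.5°: 54.6653
θ=112.2°: 41.5625
θ=144.8°: 48.3542
θ=164.1°: 48.2260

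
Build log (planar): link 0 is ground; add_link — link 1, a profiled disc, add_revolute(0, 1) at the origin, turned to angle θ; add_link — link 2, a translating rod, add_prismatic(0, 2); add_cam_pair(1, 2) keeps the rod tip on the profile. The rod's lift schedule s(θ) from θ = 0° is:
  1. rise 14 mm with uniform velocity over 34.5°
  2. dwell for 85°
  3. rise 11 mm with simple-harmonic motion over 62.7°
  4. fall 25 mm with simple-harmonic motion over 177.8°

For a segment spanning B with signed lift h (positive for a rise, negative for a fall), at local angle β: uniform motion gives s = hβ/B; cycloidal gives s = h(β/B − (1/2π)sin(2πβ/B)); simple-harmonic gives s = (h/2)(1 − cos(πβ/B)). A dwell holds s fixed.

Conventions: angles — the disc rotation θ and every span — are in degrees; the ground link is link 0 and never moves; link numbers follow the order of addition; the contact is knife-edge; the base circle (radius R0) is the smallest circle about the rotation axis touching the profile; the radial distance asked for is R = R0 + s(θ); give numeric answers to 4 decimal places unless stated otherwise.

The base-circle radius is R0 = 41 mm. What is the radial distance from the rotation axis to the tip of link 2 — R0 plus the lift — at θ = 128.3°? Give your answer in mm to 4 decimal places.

seg 1 [0°–34.5°] uniform, h=14: full span → s += 14 → s = 14.0000
seg 2 [34.5°–119.5°] dwell: s stays 14.0000
seg 3 [119.5°–182.2°] simple-harmonic, h=11: θ=128.3° here. β=8.8, B=62.7. 11/2·(1 − cos(π·0.1404)) = 0.5260 → s = 14.5260
R = R0 + s = 41 + 14.5260 = 55.5260

55.5260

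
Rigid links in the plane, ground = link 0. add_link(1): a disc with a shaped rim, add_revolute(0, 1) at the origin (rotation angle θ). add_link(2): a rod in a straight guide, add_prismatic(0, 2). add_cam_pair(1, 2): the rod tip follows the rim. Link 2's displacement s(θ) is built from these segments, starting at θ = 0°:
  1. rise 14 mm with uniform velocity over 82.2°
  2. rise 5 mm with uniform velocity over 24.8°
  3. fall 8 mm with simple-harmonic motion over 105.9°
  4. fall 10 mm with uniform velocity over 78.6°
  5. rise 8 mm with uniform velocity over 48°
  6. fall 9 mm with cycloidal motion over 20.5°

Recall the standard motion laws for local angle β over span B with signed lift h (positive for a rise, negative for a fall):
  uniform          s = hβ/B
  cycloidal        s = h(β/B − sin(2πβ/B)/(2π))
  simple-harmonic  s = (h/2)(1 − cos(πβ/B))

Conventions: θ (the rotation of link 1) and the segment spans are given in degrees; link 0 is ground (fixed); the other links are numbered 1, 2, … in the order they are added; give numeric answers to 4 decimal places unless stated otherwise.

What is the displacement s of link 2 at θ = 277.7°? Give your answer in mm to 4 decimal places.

segment 1 (0° to 82.2°, uniform, h = 14) is passed completely: s = 0.0000 + (14) = 14.0000
segment 2 (82.2° to 107°, uniform, h = 5) is passed completely: s = 14.0000 + (5) = 19.0000
segment 3 (107° to 212.9°, simple-harmonic, h = -8) is passed completely: s = 19.0000 + (-8) = 11.0000
θ = 277.7° falls in segment 4 (212.9° to 291.5°, uniform, h = -10): β = 277.7 − 212.9 = 64.8°, B = 78.6°; Δs = -10·64.8/78.6 = -8.2443; s = 11.0000 − 8.2443 = 2.7557

2.7557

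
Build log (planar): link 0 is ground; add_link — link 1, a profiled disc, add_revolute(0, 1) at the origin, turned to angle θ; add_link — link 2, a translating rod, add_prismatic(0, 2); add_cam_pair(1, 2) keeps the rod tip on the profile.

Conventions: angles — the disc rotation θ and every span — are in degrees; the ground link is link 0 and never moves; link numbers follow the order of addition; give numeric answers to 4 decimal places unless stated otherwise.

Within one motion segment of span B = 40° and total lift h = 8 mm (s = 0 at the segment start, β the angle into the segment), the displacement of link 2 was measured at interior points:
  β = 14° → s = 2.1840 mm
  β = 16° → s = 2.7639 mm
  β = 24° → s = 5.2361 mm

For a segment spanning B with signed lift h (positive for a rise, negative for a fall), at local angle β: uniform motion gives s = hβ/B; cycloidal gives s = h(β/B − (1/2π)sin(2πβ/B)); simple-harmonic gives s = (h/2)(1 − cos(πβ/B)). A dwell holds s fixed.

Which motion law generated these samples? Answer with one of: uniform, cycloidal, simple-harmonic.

candidates at β/B = r: uniform s = h·r (linear in β); cycloidal s = h·(r − sin(2πr)/(2π)); simple-harmonic s = (h/2)(1 − cos(πr))
β=14°: printed 2.1840 | uniform 2.8000, cycloidal 1.7699, simple-harmonic 2.1840
β=16°: printed 2.7639 | uniform 3.2000, cycloidal 2.4516, simple-harmonic 2.7639
β=24°: printed 5.2361 | uniform 4.8000, cycloidal 5.5484, simple-harmonic 5.2361
only one law matches every sample → simple-harmonic

simple-harmonic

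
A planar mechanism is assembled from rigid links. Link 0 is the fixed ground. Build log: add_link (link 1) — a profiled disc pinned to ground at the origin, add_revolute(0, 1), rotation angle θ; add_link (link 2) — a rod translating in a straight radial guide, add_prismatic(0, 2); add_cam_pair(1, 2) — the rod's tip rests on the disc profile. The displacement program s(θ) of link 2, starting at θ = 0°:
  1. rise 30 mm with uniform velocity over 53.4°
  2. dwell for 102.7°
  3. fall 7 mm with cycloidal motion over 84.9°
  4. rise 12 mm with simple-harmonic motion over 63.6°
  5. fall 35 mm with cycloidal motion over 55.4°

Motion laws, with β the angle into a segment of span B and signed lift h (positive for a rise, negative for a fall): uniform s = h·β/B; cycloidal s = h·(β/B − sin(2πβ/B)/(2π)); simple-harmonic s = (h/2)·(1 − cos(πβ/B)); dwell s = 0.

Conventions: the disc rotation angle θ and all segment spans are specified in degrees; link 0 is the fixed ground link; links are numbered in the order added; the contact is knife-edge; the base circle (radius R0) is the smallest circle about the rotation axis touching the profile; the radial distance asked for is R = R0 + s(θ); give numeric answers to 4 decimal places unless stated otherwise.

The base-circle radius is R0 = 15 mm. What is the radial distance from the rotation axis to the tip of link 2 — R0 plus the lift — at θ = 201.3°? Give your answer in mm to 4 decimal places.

seg 1 [0°–53.4°] uniform, h=30: full span → s += 30 → s = 30.0000
seg 2 [53.4°–156.1°] dwell: s stays 30.0000
seg 3 [156.1°–241°] cycloidal, h=-7: θ=201.3° here. β=45.2, B=84.9. -7·(0.5324 − sin(2π·0.5324)/(2π)) = -3.9519 → s = 26.0481
R = R0 + s = 15 + 26.0481 = 41.0481

41.0481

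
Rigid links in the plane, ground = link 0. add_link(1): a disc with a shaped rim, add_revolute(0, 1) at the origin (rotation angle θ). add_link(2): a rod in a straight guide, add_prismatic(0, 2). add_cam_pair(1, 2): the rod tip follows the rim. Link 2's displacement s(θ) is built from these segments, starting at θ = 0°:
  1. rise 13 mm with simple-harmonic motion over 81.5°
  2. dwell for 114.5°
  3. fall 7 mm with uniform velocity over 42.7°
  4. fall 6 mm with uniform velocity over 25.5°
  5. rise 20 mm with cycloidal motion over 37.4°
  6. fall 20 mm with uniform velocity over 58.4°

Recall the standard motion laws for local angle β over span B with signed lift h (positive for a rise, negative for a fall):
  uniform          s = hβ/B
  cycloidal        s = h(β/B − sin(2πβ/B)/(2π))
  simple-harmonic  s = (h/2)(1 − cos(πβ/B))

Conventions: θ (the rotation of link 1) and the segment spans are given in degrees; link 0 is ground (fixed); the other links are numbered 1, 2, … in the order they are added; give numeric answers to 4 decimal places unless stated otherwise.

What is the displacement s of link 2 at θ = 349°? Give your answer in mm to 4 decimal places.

segment 1 (0° to 81.5°, simple-harmonic, h = 13) is passed completely: s = 0.0000 + (13) = 13.0000
segment 2 (81.5° to 196°, dwell): s unchanged at 13.0000
segment 3 (196° to 238.7°, uniform, h = -7) is passed completely: s = 13.0000 + (-7) = 6.0000
segment 4 (238.7° to 264.2°, uniform, h = -6) is passed completely: s = 6.0000 + (-6) = 0.0000
segment 5 (264.2° to 301.6°, cycloidal, h = 20) is passed completely: s = 0.0000 + (20) = 20.0000
θ = 349° falls in segment 6 (301.6° to 360°, uniform, h = -20): β = 349 − 301.6 = 47.4°, B = 58.4°; Δs = -20·47.4/58.4 = -16.2329; s = 20.0000 − 16.2329 = 3.7671

3.7671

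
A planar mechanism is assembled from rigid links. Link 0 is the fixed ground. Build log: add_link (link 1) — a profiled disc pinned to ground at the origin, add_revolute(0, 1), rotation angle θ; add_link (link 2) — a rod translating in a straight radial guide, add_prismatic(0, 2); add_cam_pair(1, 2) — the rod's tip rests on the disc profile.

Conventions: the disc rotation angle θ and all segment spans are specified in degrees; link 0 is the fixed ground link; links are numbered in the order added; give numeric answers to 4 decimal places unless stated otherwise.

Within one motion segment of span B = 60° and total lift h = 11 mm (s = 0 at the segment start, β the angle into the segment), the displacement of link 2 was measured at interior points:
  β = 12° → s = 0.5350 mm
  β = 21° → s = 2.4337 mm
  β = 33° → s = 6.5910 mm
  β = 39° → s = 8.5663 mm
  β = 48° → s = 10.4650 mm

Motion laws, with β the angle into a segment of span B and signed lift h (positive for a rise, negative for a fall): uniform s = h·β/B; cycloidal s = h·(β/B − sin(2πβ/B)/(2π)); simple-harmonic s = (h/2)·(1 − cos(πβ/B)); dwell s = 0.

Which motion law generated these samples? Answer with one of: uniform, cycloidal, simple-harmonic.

candidates at β/B = r: uniform s = h·r (linear in β); cycloidal s = h·(r − sin(2πr)/(2π)); simple-harmonic s = (h/2)(1 − cos(πr))
β=12°: printed 0.5350 | uniform 2.2000, cycloidal 0.5350, simple-harmonic 1.0504
β=21°: printed 2.4337 | uniform 3.8500, cycloidal 2.4337, simple-harmonic 3.0031
β=33°: printed 6.5910 | uniform 6.0500, cycloidal 6.5910, simple-harmonic 6.3604
β=39°: printed 8.5663 | uniform 7.1500, cycloidal 8.5663, simple-harmonic 7.9969
β=48°: printed 10.4650 | uniform 8.8000, cycloidal 10.4650, simple-harmonic 9.9496
only one law matches every sample → cycloidal

cycloidal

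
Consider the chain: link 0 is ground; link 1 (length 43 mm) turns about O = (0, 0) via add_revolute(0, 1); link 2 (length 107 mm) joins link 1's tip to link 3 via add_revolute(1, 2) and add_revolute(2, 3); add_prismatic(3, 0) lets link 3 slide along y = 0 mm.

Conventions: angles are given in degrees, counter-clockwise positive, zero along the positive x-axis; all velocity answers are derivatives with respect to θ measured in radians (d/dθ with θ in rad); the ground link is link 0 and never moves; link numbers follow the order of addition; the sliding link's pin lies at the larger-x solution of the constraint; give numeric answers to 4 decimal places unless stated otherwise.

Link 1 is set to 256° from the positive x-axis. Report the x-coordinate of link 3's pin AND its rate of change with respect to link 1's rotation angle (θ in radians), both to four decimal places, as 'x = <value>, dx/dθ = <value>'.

geometry: r = 43 mm, L = 107 mm, e = 0 mm
crank pin P = (r cos θ, r sin θ) = (-10.402642, -41.722716)
h = r sin θ − e = -41.722716 − 0 = -41.722716
x = r cos θ + √(L² − h²) = -10.402642 + 98.530274 = 88.127633
dx/dθ = −r sin θ − h·r cos θ/√(L² − h²) (θ in radians; h = -41.722716) = 37.317710

x = 88.1276, dx/dθ = 37.3177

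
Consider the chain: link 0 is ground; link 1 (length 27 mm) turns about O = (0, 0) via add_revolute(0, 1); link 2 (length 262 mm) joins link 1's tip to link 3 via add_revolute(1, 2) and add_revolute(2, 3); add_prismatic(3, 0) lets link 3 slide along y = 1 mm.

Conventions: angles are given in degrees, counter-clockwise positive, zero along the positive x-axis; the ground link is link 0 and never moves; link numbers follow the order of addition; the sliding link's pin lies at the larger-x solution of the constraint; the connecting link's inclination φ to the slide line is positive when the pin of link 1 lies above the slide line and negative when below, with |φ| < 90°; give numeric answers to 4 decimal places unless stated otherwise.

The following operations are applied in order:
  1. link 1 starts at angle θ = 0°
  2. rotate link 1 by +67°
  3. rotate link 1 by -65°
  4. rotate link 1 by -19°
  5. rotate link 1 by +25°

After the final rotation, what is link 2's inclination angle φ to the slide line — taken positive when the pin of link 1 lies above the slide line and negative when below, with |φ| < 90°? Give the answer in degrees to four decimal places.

geometry: r = 27 mm, L = 262 mm, e = 1 mm; θ starts at 0°
rotate link 1 by +67°: θ ← 0° +67° = 67°
rotate link 1 by -65°: θ ← 67° -65° = 2°
rotate link 1 by -19°: θ ← 2° -19° = -17°
rotate link 1 by +25°: θ ← -17° +25° = 8°
h = r sin θ − e = 3.757674 − 1 = 2.757674
sin φ = h / L = 2.757674 / 262 = 0.01052547
φ = arcsin(0.01052547) = 0.603076°

0.6031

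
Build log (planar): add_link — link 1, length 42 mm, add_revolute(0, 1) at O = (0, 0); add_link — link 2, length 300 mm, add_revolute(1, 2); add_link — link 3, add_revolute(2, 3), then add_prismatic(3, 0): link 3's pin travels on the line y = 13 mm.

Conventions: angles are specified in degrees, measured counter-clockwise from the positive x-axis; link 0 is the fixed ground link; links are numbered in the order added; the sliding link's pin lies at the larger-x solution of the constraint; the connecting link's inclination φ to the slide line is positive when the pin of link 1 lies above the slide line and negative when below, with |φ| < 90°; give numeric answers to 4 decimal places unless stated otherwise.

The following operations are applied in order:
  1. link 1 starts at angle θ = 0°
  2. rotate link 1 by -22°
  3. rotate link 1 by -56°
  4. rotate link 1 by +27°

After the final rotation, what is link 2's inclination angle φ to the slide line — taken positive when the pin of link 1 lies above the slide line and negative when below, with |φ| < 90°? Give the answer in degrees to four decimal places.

geometry: r = 42 mm, L = 300 mm, e = 13 mm; θ starts at 0°
rotate link 1 by -22°: θ ← 0° -22° = -22°
rotate link 1 by -56°: θ ← -22° -56° = -78°
rotate link 1 by +27°: θ ← -78° +27° = -51°
h = r sin θ − e = -32.640130 − 13 = -45.640130
sin φ = h / L = -45.640130 / 300 = -0.15213377
φ = arcsin(-0.15213377) = -8.750602°

-8.7506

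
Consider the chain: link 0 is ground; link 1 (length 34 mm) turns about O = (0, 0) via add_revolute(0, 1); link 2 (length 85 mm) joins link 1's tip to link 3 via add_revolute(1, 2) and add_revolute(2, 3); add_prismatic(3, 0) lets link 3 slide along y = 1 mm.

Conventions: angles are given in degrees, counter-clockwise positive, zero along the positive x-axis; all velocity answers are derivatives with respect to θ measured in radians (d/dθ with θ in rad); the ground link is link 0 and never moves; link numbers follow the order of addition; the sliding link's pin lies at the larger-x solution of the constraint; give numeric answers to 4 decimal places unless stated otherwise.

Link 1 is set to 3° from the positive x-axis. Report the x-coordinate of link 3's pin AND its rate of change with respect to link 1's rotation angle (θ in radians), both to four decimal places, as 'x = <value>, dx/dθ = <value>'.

geometry: r = 34 mm, L = 85 mm, e = 1 mm
crank pin P = (r cos θ, r sin θ) = (33.953404, 1.779423)
h = r sin θ − e = 1.779423 − 1 = 0.779423
x = r cos θ + √(L² − h²) = 33.953404 + 84.996426 = 118.949831
dx/dθ = −r sin θ − h·r cos θ/√(L² − h²) (θ in radians; h = 0.779423) = -2.090777

x = 118.9498, dx/dθ = -2.0908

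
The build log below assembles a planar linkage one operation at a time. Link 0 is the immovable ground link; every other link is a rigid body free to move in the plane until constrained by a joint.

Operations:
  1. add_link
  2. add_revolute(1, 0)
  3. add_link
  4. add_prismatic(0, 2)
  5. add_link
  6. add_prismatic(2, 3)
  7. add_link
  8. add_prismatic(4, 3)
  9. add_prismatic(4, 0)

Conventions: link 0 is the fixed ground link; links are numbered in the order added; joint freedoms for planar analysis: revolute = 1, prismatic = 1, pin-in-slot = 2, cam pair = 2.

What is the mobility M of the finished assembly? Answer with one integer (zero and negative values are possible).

L=1 J1=0 J2=0
add link → L=2 J1=0 J2=0
R@1,0 dof=1 J1 → L=2 J1=1 J2=0
add link → L=3 J1=1 J2=0
P@0,2 dof=1 J1 → L=3 J1=2 J2=0
add link → L=4 J1=2 J2=0
P@2,3 dof=1 J1 → L=4 J1=3 J2=0
add link → L=5 J1=3 J2=0
P@4,3 dof=1 J1 → L=5 J1=4 J2=0
P@4,0 dof=1 J1 → L=5 J1=5 J2=0
M=3(L−1)−2J1−J2=3·4−2·5−0=2

M = 2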